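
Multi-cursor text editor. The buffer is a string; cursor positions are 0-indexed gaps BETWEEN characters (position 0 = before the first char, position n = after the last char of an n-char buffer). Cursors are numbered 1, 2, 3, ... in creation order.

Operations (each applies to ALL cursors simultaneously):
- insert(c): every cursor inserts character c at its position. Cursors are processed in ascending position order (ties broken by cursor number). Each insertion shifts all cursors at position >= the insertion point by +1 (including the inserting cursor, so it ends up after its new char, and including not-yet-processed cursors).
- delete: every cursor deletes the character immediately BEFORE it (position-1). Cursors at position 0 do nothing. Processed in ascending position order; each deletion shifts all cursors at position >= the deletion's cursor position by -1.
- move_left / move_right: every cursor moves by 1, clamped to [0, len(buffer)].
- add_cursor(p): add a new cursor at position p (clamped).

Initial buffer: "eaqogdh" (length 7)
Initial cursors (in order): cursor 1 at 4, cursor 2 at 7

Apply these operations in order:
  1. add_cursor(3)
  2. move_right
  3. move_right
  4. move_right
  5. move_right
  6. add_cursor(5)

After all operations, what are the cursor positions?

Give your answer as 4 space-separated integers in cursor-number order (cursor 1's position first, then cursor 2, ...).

Answer: 7 7 7 5

Derivation:
After op 1 (add_cursor(3)): buffer="eaqogdh" (len 7), cursors c3@3 c1@4 c2@7, authorship .......
After op 2 (move_right): buffer="eaqogdh" (len 7), cursors c3@4 c1@5 c2@7, authorship .......
After op 3 (move_right): buffer="eaqogdh" (len 7), cursors c3@5 c1@6 c2@7, authorship .......
After op 4 (move_right): buffer="eaqogdh" (len 7), cursors c3@6 c1@7 c2@7, authorship .......
After op 5 (move_right): buffer="eaqogdh" (len 7), cursors c1@7 c2@7 c3@7, authorship .......
After op 6 (add_cursor(5)): buffer="eaqogdh" (len 7), cursors c4@5 c1@7 c2@7 c3@7, authorship .......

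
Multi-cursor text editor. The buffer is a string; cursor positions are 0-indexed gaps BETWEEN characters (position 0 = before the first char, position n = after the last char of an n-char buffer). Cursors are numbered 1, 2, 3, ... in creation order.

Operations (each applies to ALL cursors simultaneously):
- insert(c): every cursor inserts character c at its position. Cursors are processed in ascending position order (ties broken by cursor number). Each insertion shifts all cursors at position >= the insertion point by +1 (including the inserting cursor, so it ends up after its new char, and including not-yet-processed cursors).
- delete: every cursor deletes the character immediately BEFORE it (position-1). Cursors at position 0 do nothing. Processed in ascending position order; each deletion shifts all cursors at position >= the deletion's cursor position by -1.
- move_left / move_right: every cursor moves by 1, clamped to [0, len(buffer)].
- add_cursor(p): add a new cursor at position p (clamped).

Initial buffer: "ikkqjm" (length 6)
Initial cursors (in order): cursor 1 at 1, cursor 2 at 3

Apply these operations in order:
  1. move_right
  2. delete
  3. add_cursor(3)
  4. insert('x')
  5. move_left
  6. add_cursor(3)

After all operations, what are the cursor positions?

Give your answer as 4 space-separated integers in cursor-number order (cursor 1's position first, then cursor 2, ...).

After op 1 (move_right): buffer="ikkqjm" (len 6), cursors c1@2 c2@4, authorship ......
After op 2 (delete): buffer="ikjm" (len 4), cursors c1@1 c2@2, authorship ....
After op 3 (add_cursor(3)): buffer="ikjm" (len 4), cursors c1@1 c2@2 c3@3, authorship ....
After op 4 (insert('x')): buffer="ixkxjxm" (len 7), cursors c1@2 c2@4 c3@6, authorship .1.2.3.
After op 5 (move_left): buffer="ixkxjxm" (len 7), cursors c1@1 c2@3 c3@5, authorship .1.2.3.
After op 6 (add_cursor(3)): buffer="ixkxjxm" (len 7), cursors c1@1 c2@3 c4@3 c3@5, authorship .1.2.3.

Answer: 1 3 5 3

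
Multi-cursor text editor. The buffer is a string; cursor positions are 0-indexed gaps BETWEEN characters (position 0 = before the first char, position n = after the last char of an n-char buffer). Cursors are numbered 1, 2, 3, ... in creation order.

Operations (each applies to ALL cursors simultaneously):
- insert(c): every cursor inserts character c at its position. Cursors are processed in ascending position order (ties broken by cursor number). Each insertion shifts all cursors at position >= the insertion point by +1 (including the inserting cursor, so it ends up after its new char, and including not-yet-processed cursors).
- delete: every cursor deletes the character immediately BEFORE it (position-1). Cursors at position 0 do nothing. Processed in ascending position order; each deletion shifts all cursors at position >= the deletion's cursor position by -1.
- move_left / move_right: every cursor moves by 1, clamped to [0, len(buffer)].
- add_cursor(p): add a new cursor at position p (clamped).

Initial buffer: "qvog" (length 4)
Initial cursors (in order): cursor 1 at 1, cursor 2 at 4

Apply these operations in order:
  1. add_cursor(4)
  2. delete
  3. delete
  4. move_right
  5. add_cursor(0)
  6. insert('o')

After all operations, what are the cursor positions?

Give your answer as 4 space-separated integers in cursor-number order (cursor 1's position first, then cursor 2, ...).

After op 1 (add_cursor(4)): buffer="qvog" (len 4), cursors c1@1 c2@4 c3@4, authorship ....
After op 2 (delete): buffer="v" (len 1), cursors c1@0 c2@1 c3@1, authorship .
After op 3 (delete): buffer="" (len 0), cursors c1@0 c2@0 c3@0, authorship 
After op 4 (move_right): buffer="" (len 0), cursors c1@0 c2@0 c3@0, authorship 
After op 5 (add_cursor(0)): buffer="" (len 0), cursors c1@0 c2@0 c3@0 c4@0, authorship 
After op 6 (insert('o')): buffer="oooo" (len 4), cursors c1@4 c2@4 c3@4 c4@4, authorship 1234

Answer: 4 4 4 4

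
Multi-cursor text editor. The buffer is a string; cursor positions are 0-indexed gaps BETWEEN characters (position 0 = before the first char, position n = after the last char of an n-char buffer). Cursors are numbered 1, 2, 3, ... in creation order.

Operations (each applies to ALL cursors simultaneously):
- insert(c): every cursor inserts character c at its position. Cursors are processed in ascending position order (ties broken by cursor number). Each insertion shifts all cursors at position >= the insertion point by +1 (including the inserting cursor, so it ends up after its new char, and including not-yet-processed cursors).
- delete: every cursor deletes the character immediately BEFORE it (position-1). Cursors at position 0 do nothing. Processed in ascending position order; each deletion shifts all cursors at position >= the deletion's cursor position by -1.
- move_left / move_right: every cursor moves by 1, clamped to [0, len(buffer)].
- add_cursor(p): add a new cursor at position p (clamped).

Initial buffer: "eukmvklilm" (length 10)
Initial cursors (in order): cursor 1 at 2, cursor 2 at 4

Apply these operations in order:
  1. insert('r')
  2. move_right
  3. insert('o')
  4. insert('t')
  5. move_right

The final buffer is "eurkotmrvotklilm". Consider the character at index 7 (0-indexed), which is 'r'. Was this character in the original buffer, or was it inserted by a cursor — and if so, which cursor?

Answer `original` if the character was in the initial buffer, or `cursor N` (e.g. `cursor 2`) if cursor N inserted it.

Answer: cursor 2

Derivation:
After op 1 (insert('r')): buffer="eurkmrvklilm" (len 12), cursors c1@3 c2@6, authorship ..1..2......
After op 2 (move_right): buffer="eurkmrvklilm" (len 12), cursors c1@4 c2@7, authorship ..1..2......
After op 3 (insert('o')): buffer="eurkomrvoklilm" (len 14), cursors c1@5 c2@9, authorship ..1.1.2.2.....
After op 4 (insert('t')): buffer="eurkotmrvotklilm" (len 16), cursors c1@6 c2@11, authorship ..1.11.2.22.....
After op 5 (move_right): buffer="eurkotmrvotklilm" (len 16), cursors c1@7 c2@12, authorship ..1.11.2.22.....
Authorship (.=original, N=cursor N): . . 1 . 1 1 . 2 . 2 2 . . . . .
Index 7: author = 2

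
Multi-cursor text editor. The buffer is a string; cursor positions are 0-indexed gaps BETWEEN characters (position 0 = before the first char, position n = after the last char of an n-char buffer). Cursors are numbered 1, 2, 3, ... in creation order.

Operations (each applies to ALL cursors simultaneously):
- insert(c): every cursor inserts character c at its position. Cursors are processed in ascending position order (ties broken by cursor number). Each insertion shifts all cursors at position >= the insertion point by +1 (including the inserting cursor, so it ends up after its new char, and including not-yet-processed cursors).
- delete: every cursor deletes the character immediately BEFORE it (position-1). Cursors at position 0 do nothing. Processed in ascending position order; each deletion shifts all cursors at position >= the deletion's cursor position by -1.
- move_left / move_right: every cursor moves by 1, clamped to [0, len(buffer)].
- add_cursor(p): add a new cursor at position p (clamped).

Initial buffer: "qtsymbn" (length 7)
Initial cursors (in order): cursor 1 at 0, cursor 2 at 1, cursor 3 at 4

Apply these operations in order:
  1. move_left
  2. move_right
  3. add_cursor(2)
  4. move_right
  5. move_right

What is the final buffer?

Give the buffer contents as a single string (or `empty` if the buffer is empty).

After op 1 (move_left): buffer="qtsymbn" (len 7), cursors c1@0 c2@0 c3@3, authorship .......
After op 2 (move_right): buffer="qtsymbn" (len 7), cursors c1@1 c2@1 c3@4, authorship .......
After op 3 (add_cursor(2)): buffer="qtsymbn" (len 7), cursors c1@1 c2@1 c4@2 c3@4, authorship .......
After op 4 (move_right): buffer="qtsymbn" (len 7), cursors c1@2 c2@2 c4@3 c3@5, authorship .......
After op 5 (move_right): buffer="qtsymbn" (len 7), cursors c1@3 c2@3 c4@4 c3@6, authorship .......

Answer: qtsymbn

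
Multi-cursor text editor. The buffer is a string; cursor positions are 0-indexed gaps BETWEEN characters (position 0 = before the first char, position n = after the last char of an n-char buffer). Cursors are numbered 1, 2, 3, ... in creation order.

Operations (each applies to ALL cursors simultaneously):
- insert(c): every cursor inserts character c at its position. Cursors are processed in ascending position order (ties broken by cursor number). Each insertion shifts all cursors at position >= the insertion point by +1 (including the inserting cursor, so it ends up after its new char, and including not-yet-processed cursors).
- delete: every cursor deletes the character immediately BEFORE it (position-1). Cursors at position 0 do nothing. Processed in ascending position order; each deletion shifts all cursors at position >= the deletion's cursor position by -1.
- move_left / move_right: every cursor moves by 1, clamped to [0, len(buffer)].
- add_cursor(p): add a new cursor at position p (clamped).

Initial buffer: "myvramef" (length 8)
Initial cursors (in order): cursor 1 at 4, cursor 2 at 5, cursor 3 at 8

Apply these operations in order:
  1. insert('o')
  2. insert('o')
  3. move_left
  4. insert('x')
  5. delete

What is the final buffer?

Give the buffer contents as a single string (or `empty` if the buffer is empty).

After op 1 (insert('o')): buffer="myvroaomefo" (len 11), cursors c1@5 c2@7 c3@11, authorship ....1.2...3
After op 2 (insert('o')): buffer="myvrooaoomefoo" (len 14), cursors c1@6 c2@9 c3@14, authorship ....11.22...33
After op 3 (move_left): buffer="myvrooaoomefoo" (len 14), cursors c1@5 c2@8 c3@13, authorship ....11.22...33
After op 4 (insert('x')): buffer="myvroxoaoxomefoxo" (len 17), cursors c1@6 c2@10 c3@16, authorship ....111.222...333
After op 5 (delete): buffer="myvrooaoomefoo" (len 14), cursors c1@5 c2@8 c3@13, authorship ....11.22...33

Answer: myvrooaoomefoo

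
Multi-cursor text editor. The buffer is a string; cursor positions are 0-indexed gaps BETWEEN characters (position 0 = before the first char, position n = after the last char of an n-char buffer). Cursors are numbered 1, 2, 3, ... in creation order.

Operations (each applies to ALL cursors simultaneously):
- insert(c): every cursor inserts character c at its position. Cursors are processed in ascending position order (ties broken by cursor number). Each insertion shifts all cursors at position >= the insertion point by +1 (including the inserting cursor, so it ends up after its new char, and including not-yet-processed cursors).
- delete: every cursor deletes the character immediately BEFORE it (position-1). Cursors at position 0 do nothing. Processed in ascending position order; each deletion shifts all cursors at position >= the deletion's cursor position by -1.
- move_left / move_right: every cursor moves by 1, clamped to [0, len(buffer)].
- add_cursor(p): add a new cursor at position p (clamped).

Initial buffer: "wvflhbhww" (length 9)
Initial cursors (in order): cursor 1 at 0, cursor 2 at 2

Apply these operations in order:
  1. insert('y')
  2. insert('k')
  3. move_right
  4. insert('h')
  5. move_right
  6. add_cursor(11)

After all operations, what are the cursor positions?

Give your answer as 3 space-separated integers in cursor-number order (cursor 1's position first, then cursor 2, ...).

After op 1 (insert('y')): buffer="ywvyflhbhww" (len 11), cursors c1@1 c2@4, authorship 1..2.......
After op 2 (insert('k')): buffer="ykwvykflhbhww" (len 13), cursors c1@2 c2@6, authorship 11..22.......
After op 3 (move_right): buffer="ykwvykflhbhww" (len 13), cursors c1@3 c2@7, authorship 11..22.......
After op 4 (insert('h')): buffer="ykwhvykfhlhbhww" (len 15), cursors c1@4 c2@9, authorship 11.1.22.2......
After op 5 (move_right): buffer="ykwhvykfhlhbhww" (len 15), cursors c1@5 c2@10, authorship 11.1.22.2......
After op 6 (add_cursor(11)): buffer="ykwhvykfhlhbhww" (len 15), cursors c1@5 c2@10 c3@11, authorship 11.1.22.2......

Answer: 5 10 11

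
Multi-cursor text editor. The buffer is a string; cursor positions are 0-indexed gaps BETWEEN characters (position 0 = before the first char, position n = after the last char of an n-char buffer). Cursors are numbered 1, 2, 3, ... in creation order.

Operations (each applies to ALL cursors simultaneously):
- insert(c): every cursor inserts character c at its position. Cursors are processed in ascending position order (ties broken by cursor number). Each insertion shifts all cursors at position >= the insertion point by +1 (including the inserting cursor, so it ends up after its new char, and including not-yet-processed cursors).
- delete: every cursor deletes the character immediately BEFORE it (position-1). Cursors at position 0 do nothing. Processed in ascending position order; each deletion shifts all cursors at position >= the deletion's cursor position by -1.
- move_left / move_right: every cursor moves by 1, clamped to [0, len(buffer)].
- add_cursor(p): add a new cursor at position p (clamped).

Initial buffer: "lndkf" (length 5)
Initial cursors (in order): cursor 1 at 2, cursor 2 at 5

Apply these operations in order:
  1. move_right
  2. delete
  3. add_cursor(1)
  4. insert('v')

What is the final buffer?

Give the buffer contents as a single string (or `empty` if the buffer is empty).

After op 1 (move_right): buffer="lndkf" (len 5), cursors c1@3 c2@5, authorship .....
After op 2 (delete): buffer="lnk" (len 3), cursors c1@2 c2@3, authorship ...
After op 3 (add_cursor(1)): buffer="lnk" (len 3), cursors c3@1 c1@2 c2@3, authorship ...
After op 4 (insert('v')): buffer="lvnvkv" (len 6), cursors c3@2 c1@4 c2@6, authorship .3.1.2

Answer: lvnvkv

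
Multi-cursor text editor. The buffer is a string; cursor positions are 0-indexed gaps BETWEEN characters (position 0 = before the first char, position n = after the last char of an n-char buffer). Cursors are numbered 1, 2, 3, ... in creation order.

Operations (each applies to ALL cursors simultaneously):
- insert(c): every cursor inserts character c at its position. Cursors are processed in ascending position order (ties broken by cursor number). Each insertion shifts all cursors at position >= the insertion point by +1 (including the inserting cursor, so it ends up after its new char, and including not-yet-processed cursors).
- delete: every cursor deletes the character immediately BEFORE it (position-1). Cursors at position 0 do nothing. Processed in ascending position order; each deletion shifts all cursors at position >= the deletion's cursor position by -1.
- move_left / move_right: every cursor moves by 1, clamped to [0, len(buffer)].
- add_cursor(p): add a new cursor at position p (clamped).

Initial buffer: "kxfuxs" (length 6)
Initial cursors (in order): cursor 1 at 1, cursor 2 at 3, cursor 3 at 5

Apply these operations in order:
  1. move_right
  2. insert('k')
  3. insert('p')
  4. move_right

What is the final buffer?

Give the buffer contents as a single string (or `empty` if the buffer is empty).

After op 1 (move_right): buffer="kxfuxs" (len 6), cursors c1@2 c2@4 c3@6, authorship ......
After op 2 (insert('k')): buffer="kxkfukxsk" (len 9), cursors c1@3 c2@6 c3@9, authorship ..1..2..3
After op 3 (insert('p')): buffer="kxkpfukpxskp" (len 12), cursors c1@4 c2@8 c3@12, authorship ..11..22..33
After op 4 (move_right): buffer="kxkpfukpxskp" (len 12), cursors c1@5 c2@9 c3@12, authorship ..11..22..33

Answer: kxkpfukpxskp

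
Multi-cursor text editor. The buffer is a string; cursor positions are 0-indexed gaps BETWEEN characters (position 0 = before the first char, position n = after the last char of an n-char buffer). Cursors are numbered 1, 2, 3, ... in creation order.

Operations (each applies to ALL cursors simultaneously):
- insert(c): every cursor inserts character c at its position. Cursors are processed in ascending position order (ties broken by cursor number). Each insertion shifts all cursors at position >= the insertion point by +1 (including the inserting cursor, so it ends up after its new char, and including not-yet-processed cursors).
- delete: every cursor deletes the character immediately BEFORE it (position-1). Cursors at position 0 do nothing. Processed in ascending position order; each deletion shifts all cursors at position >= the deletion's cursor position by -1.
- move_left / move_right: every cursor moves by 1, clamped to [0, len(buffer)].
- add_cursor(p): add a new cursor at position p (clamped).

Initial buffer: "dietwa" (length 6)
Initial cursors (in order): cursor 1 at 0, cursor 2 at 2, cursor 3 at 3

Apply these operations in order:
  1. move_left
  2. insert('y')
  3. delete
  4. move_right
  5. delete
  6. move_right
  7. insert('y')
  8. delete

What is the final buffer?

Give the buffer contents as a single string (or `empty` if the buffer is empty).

Answer: twa

Derivation:
After op 1 (move_left): buffer="dietwa" (len 6), cursors c1@0 c2@1 c3@2, authorship ......
After op 2 (insert('y')): buffer="ydyiyetwa" (len 9), cursors c1@1 c2@3 c3@5, authorship 1.2.3....
After op 3 (delete): buffer="dietwa" (len 6), cursors c1@0 c2@1 c3@2, authorship ......
After op 4 (move_right): buffer="dietwa" (len 6), cursors c1@1 c2@2 c3@3, authorship ......
After op 5 (delete): buffer="twa" (len 3), cursors c1@0 c2@0 c3@0, authorship ...
After op 6 (move_right): buffer="twa" (len 3), cursors c1@1 c2@1 c3@1, authorship ...
After op 7 (insert('y')): buffer="tyyywa" (len 6), cursors c1@4 c2@4 c3@4, authorship .123..
After op 8 (delete): buffer="twa" (len 3), cursors c1@1 c2@1 c3@1, authorship ...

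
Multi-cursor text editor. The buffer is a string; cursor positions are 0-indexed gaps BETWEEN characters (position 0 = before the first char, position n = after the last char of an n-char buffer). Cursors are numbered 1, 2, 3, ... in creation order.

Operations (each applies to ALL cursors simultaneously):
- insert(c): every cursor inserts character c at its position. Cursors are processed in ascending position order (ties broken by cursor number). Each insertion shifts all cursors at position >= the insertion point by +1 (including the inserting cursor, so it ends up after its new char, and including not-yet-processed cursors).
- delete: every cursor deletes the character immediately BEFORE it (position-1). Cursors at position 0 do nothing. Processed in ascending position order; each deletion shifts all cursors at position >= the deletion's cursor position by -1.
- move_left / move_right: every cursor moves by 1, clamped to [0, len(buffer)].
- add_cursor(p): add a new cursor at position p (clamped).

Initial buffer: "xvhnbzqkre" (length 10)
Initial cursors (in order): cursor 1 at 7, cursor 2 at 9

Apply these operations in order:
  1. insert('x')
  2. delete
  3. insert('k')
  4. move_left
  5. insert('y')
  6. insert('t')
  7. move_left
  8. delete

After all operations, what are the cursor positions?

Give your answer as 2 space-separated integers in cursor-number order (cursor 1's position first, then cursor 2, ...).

Answer: 7 11

Derivation:
After op 1 (insert('x')): buffer="xvhnbzqxkrxe" (len 12), cursors c1@8 c2@11, authorship .......1..2.
After op 2 (delete): buffer="xvhnbzqkre" (len 10), cursors c1@7 c2@9, authorship ..........
After op 3 (insert('k')): buffer="xvhnbzqkkrke" (len 12), cursors c1@8 c2@11, authorship .......1..2.
After op 4 (move_left): buffer="xvhnbzqkkrke" (len 12), cursors c1@7 c2@10, authorship .......1..2.
After op 5 (insert('y')): buffer="xvhnbzqykkryke" (len 14), cursors c1@8 c2@12, authorship .......11..22.
After op 6 (insert('t')): buffer="xvhnbzqytkkrytke" (len 16), cursors c1@9 c2@14, authorship .......111..222.
After op 7 (move_left): buffer="xvhnbzqytkkrytke" (len 16), cursors c1@8 c2@13, authorship .......111..222.
After op 8 (delete): buffer="xvhnbzqtkkrtke" (len 14), cursors c1@7 c2@11, authorship .......11..22.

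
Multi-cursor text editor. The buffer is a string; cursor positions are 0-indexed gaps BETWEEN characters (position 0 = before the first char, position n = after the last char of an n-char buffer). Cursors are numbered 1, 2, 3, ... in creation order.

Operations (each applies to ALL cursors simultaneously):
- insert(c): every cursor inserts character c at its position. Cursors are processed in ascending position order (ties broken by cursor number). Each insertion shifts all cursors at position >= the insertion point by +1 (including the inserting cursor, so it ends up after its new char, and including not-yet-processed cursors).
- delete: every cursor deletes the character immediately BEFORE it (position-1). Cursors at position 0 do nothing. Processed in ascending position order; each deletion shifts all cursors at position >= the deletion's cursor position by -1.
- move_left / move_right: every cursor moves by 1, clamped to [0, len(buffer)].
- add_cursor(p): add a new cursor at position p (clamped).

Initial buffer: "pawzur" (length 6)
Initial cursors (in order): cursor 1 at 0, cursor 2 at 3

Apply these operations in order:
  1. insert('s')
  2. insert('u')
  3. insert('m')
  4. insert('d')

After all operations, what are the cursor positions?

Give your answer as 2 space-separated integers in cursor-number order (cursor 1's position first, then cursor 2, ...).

After op 1 (insert('s')): buffer="spawszur" (len 8), cursors c1@1 c2@5, authorship 1...2...
After op 2 (insert('u')): buffer="supawsuzur" (len 10), cursors c1@2 c2@7, authorship 11...22...
After op 3 (insert('m')): buffer="sumpawsumzur" (len 12), cursors c1@3 c2@9, authorship 111...222...
After op 4 (insert('d')): buffer="sumdpawsumdzur" (len 14), cursors c1@4 c2@11, authorship 1111...2222...

Answer: 4 11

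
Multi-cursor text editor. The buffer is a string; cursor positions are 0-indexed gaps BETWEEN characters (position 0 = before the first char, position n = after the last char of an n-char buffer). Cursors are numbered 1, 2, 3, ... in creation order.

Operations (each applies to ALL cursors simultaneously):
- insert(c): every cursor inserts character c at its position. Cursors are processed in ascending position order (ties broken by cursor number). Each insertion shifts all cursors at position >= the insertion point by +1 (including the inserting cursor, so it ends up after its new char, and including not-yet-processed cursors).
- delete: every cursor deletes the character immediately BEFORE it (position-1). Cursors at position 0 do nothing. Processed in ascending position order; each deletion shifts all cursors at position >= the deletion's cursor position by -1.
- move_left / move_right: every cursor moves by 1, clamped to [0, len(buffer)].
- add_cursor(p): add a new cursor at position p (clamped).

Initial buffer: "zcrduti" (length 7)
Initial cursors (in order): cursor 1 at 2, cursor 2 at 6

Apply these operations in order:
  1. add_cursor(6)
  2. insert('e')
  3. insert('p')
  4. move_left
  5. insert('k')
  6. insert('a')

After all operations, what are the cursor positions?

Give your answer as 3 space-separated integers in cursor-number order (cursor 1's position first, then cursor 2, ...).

After op 1 (add_cursor(6)): buffer="zcrduti" (len 7), cursors c1@2 c2@6 c3@6, authorship .......
After op 2 (insert('e')): buffer="zcerduteei" (len 10), cursors c1@3 c2@9 c3@9, authorship ..1....23.
After op 3 (insert('p')): buffer="zceprduteeppi" (len 13), cursors c1@4 c2@12 c3@12, authorship ..11....2323.
After op 4 (move_left): buffer="zceprduteeppi" (len 13), cursors c1@3 c2@11 c3@11, authorship ..11....2323.
After op 5 (insert('k')): buffer="zcekprduteepkkpi" (len 16), cursors c1@4 c2@14 c3@14, authorship ..111....232233.
After op 6 (insert('a')): buffer="zcekaprduteepkkaapi" (len 19), cursors c1@5 c2@17 c3@17, authorship ..1111....23223233.

Answer: 5 17 17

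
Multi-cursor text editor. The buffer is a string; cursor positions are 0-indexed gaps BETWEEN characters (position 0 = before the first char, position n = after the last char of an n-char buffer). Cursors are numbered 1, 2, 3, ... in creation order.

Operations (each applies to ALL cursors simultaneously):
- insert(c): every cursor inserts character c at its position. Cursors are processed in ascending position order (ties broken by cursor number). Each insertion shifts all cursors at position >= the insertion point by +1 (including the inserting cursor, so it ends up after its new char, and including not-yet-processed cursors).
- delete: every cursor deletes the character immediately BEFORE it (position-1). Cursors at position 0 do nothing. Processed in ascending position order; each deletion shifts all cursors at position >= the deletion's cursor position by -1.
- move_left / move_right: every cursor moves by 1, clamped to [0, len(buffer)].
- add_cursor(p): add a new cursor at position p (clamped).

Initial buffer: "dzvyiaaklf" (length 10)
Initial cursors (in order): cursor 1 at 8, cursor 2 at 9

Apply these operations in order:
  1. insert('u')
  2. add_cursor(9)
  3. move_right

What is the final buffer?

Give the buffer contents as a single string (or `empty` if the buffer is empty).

After op 1 (insert('u')): buffer="dzvyiaakuluf" (len 12), cursors c1@9 c2@11, authorship ........1.2.
After op 2 (add_cursor(9)): buffer="dzvyiaakuluf" (len 12), cursors c1@9 c3@9 c2@11, authorship ........1.2.
After op 3 (move_right): buffer="dzvyiaakuluf" (len 12), cursors c1@10 c3@10 c2@12, authorship ........1.2.

Answer: dzvyiaakuluf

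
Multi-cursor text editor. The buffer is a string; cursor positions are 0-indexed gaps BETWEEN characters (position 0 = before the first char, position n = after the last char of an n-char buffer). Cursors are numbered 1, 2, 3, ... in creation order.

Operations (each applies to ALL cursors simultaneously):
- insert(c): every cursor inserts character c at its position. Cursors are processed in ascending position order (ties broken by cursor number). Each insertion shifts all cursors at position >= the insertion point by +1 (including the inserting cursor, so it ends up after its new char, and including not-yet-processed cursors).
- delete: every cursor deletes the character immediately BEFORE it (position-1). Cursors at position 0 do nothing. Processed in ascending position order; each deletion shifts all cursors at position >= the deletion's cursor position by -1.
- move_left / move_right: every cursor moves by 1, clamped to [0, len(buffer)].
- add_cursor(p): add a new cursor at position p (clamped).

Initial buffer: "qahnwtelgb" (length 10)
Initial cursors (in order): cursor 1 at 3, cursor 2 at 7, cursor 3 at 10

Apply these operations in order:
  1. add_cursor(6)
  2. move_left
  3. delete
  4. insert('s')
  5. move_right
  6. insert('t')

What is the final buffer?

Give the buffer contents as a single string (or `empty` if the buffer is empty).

After op 1 (add_cursor(6)): buffer="qahnwtelgb" (len 10), cursors c1@3 c4@6 c2@7 c3@10, authorship ..........
After op 2 (move_left): buffer="qahnwtelgb" (len 10), cursors c1@2 c4@5 c2@6 c3@9, authorship ..........
After op 3 (delete): buffer="qhnelb" (len 6), cursors c1@1 c2@3 c4@3 c3@5, authorship ......
After op 4 (insert('s')): buffer="qshnsselsb" (len 10), cursors c1@2 c2@6 c4@6 c3@9, authorship .1..24..3.
After op 5 (move_right): buffer="qshnsselsb" (len 10), cursors c1@3 c2@7 c4@7 c3@10, authorship .1..24..3.
After op 6 (insert('t')): buffer="qshtnssettlsbt" (len 14), cursors c1@4 c2@10 c4@10 c3@14, authorship .1.1.24.24.3.3

Answer: qshtnssettlsbt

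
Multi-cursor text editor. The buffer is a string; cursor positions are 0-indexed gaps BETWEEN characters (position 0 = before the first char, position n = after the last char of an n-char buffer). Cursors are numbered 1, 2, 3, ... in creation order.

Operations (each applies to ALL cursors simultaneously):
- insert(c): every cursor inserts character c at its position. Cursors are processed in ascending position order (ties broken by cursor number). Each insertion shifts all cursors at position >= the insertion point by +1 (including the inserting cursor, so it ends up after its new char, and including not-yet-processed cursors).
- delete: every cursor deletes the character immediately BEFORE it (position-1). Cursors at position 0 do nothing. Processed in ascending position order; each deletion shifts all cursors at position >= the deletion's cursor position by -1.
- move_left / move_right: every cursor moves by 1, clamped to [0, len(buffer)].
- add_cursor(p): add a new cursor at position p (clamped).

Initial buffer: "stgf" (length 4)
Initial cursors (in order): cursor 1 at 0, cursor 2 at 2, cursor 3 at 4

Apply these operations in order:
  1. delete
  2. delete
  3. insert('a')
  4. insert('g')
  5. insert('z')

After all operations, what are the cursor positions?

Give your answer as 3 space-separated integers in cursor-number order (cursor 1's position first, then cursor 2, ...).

After op 1 (delete): buffer="sg" (len 2), cursors c1@0 c2@1 c3@2, authorship ..
After op 2 (delete): buffer="" (len 0), cursors c1@0 c2@0 c3@0, authorship 
After op 3 (insert('a')): buffer="aaa" (len 3), cursors c1@3 c2@3 c3@3, authorship 123
After op 4 (insert('g')): buffer="aaaggg" (len 6), cursors c1@6 c2@6 c3@6, authorship 123123
After op 5 (insert('z')): buffer="aaagggzzz" (len 9), cursors c1@9 c2@9 c3@9, authorship 123123123

Answer: 9 9 9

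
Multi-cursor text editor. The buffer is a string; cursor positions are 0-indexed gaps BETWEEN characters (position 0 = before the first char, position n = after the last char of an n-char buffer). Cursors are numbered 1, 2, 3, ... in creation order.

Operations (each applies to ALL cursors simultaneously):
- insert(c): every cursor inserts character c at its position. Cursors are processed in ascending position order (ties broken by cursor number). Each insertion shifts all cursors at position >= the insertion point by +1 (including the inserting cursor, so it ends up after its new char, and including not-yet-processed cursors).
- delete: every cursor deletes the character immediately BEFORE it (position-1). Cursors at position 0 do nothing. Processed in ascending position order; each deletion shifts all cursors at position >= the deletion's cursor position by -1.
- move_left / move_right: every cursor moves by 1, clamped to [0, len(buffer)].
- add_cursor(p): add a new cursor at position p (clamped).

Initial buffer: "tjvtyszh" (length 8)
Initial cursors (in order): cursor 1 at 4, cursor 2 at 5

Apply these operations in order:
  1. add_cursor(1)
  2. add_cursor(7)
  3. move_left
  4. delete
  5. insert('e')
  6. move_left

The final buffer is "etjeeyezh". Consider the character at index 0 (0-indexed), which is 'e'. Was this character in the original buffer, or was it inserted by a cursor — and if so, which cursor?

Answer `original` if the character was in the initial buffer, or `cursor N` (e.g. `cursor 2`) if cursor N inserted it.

Answer: cursor 3

Derivation:
After op 1 (add_cursor(1)): buffer="tjvtyszh" (len 8), cursors c3@1 c1@4 c2@5, authorship ........
After op 2 (add_cursor(7)): buffer="tjvtyszh" (len 8), cursors c3@1 c1@4 c2@5 c4@7, authorship ........
After op 3 (move_left): buffer="tjvtyszh" (len 8), cursors c3@0 c1@3 c2@4 c4@6, authorship ........
After op 4 (delete): buffer="tjyzh" (len 5), cursors c3@0 c1@2 c2@2 c4@3, authorship .....
After op 5 (insert('e')): buffer="etjeeyezh" (len 9), cursors c3@1 c1@5 c2@5 c4@7, authorship 3..12.4..
After op 6 (move_left): buffer="etjeeyezh" (len 9), cursors c3@0 c1@4 c2@4 c4@6, authorship 3..12.4..
Authorship (.=original, N=cursor N): 3 . . 1 2 . 4 . .
Index 0: author = 3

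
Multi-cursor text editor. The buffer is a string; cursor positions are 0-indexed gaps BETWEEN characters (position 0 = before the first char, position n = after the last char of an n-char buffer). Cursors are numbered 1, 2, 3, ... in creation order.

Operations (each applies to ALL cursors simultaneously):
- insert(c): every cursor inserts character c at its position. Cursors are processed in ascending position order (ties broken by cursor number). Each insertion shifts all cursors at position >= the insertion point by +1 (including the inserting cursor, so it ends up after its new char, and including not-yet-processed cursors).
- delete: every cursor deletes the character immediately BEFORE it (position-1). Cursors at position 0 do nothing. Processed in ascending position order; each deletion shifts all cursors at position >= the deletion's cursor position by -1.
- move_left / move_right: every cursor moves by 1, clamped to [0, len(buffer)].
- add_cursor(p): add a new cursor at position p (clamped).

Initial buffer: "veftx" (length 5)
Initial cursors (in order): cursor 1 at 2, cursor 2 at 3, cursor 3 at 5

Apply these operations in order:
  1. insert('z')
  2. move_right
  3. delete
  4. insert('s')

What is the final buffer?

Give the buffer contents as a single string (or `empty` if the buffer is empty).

After op 1 (insert('z')): buffer="vezfztxz" (len 8), cursors c1@3 c2@5 c3@8, authorship ..1.2..3
After op 2 (move_right): buffer="vezfztxz" (len 8), cursors c1@4 c2@6 c3@8, authorship ..1.2..3
After op 3 (delete): buffer="vezzx" (len 5), cursors c1@3 c2@4 c3@5, authorship ..12.
After op 4 (insert('s')): buffer="vezszsxs" (len 8), cursors c1@4 c2@6 c3@8, authorship ..1122.3

Answer: vezszsxs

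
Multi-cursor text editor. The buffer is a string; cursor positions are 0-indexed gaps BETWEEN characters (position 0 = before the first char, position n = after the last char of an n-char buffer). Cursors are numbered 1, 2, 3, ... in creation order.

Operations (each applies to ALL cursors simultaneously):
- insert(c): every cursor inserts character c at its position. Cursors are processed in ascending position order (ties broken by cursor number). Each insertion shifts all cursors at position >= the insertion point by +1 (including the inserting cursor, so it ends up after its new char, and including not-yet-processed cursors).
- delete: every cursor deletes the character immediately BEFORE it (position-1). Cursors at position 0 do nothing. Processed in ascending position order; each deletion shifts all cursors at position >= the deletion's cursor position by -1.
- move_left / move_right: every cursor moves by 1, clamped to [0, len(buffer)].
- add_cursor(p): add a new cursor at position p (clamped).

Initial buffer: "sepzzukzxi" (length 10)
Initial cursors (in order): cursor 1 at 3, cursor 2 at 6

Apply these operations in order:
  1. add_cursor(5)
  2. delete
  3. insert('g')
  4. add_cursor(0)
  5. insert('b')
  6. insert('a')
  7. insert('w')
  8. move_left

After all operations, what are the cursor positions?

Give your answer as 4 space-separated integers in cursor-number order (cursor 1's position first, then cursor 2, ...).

After op 1 (add_cursor(5)): buffer="sepzzukzxi" (len 10), cursors c1@3 c3@5 c2@6, authorship ..........
After op 2 (delete): buffer="sezkzxi" (len 7), cursors c1@2 c2@3 c3@3, authorship .......
After op 3 (insert('g')): buffer="segzggkzxi" (len 10), cursors c1@3 c2@6 c3@6, authorship ..1.23....
After op 4 (add_cursor(0)): buffer="segzggkzxi" (len 10), cursors c4@0 c1@3 c2@6 c3@6, authorship ..1.23....
After op 5 (insert('b')): buffer="bsegbzggbbkzxi" (len 14), cursors c4@1 c1@5 c2@10 c3@10, authorship 4..11.2323....
After op 6 (insert('a')): buffer="basegbazggbbaakzxi" (len 18), cursors c4@2 c1@7 c2@14 c3@14, authorship 44..111.232323....
After op 7 (insert('w')): buffer="bawsegbawzggbbaawwkzxi" (len 22), cursors c4@3 c1@9 c2@18 c3@18, authorship 444..1111.23232323....
After op 8 (move_left): buffer="bawsegbawzggbbaawwkzxi" (len 22), cursors c4@2 c1@8 c2@17 c3@17, authorship 444..1111.23232323....

Answer: 8 17 17 2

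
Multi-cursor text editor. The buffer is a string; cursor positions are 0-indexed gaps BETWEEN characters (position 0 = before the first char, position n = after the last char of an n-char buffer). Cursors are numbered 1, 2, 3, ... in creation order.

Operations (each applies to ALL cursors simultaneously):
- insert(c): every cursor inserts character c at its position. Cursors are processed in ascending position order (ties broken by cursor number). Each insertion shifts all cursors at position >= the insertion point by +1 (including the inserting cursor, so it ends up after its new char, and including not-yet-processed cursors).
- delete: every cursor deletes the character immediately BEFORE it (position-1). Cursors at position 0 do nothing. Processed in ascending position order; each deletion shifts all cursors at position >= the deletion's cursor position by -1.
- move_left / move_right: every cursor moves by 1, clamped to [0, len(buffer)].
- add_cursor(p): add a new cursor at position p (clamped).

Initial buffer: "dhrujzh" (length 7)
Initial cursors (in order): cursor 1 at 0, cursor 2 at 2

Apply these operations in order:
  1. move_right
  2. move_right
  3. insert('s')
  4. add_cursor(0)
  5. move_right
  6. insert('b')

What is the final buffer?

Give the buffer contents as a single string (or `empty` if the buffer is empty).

After op 1 (move_right): buffer="dhrujzh" (len 7), cursors c1@1 c2@3, authorship .......
After op 2 (move_right): buffer="dhrujzh" (len 7), cursors c1@2 c2@4, authorship .......
After op 3 (insert('s')): buffer="dhsrusjzh" (len 9), cursors c1@3 c2@6, authorship ..1..2...
After op 4 (add_cursor(0)): buffer="dhsrusjzh" (len 9), cursors c3@0 c1@3 c2@6, authorship ..1..2...
After op 5 (move_right): buffer="dhsrusjzh" (len 9), cursors c3@1 c1@4 c2@7, authorship ..1..2...
After op 6 (insert('b')): buffer="dbhsrbusjbzh" (len 12), cursors c3@2 c1@6 c2@10, authorship .3.1.1.2.2..

Answer: dbhsrbusjbzh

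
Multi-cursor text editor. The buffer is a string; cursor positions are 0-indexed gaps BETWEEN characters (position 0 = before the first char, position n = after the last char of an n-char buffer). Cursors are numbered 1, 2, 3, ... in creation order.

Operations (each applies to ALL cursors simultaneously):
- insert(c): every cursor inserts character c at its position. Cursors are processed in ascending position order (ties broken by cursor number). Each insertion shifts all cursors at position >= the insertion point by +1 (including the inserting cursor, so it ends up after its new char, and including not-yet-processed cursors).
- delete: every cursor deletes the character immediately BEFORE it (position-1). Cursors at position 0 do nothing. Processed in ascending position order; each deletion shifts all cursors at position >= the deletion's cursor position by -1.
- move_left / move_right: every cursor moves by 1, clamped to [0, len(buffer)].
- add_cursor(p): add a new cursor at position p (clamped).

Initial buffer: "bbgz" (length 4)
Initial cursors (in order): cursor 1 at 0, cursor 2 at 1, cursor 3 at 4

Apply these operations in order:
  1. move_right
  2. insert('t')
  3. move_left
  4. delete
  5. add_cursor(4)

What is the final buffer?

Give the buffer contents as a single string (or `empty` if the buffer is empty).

After op 1 (move_right): buffer="bbgz" (len 4), cursors c1@1 c2@2 c3@4, authorship ....
After op 2 (insert('t')): buffer="btbtgzt" (len 7), cursors c1@2 c2@4 c3@7, authorship .1.2..3
After op 3 (move_left): buffer="btbtgzt" (len 7), cursors c1@1 c2@3 c3@6, authorship .1.2..3
After op 4 (delete): buffer="ttgt" (len 4), cursors c1@0 c2@1 c3@3, authorship 12.3
After op 5 (add_cursor(4)): buffer="ttgt" (len 4), cursors c1@0 c2@1 c3@3 c4@4, authorship 12.3

Answer: ttgt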